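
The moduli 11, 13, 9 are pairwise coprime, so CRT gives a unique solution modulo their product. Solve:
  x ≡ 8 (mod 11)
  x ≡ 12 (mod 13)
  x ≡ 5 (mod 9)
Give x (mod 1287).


Moduli 11, 13, 9 are pairwise coprime; by CRT there is a unique solution modulo M = 11 · 13 · 9 = 1287.
Solve pairwise, accumulating the modulus:
  Start with x ≡ 8 (mod 11).
  Combine with x ≡ 12 (mod 13): since gcd(11, 13) = 1, we get a unique residue mod 143.
    Write x = 8 + 11·t and substitute into x ≡ 12 (mod 13): 11·t ≡ 12 − 8 = 4 (mod 13).
    The inverse of 11 mod 13 is 6 (since 11·6 = 66 = 5·13 + 1), so t ≡ 6·4 = 24 ≡ 11 (mod 13).
    Then x = 8 + 11·11 = 129, valid modulo lcm(11, 13) = 143: x ≡ 129 (mod 143).
  Combine with x ≡ 5 (mod 9): since gcd(143, 9) = 1, we get a unique residue mod 1287.
    Write x = 129 + 143·t and substitute into x ≡ 5 (mod 9): 143·t ≡ 5 − 129 = -124 (mod 9).
    Reduce coefficients mod 9: 8·t ≡ 2 (mod 9).
    The inverse of 8 mod 9 is 8 (since 8·8 = 64 = 7·9 + 1), so t ≡ 8·2 = 16 ≡ 7 (mod 9).
    Then x = 129 + 143·7 = 1130, valid modulo lcm(143, 9) = 1287: x ≡ 1130 (mod 1287).
Verify: 1130 mod 11 = 8 ✓, 1130 mod 13 = 12 ✓, 1130 mod 9 = 5 ✓.

x ≡ 1130 (mod 1287).


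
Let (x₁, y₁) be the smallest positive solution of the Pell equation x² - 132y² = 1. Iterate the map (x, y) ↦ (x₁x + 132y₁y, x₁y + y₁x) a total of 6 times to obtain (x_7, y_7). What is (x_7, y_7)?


Step 1: Find the fundamental solution (x₁, y₁) of x² - 132y² = 1.
  Expand √132 as a continued fraction. a₀ = ⌊√132⌋ = 11; iterate m_{k+1} = d_k·a_k − m_k, d_{k+1} = (132 − m_{k+1}²)/d_k, a_{k+1} = ⌊(a₀ + m_{k+1})/d_{k+1}⌋ (starting m₀ = 0, d₀ = 1), with convergents p_k = a_k·p_{k-1} + p_{k-2}, q_k = a_k·q_{k-1} + q_{k-2} (p₋₁ = 1, q₋₁ = 0):
  k = 0: a₀ = 11; p₀/q₀ = 11/1; p₀² − 132·q₀² = 121 − 132 = -11.
  k = 1: m = 11, d = 11, a = ⌊(11 + 11)/11⌋ = 2; p/q = (2·11 + 1)/(2·1 + 0) = 23/2; p² − 132·q² = 529 − 528 = 1.
  The first convergent with p² − 132·q² = 1 gives the fundamental solution (x₁, y₁) = (23, 2).
Step 2: Apply the recurrence (x_{n+1}, y_{n+1}) = (x₁x_n + 132y₁y_n, x₁y_n + y₁x_n) repeatedly.
  From (x_1, y_1) = (23, 2): x_2 = 23·23 + 132·2·2 = 1057; y_2 = 23·2 + 2·23 = 92.
  From (x_2, y_2) = (1057, 92): x_3 = 23·1057 + 132·2·92 = 48599; y_3 = 23·92 + 2·1057 = 4230.
  From (x_3, y_3) = (48599, 4230): x_4 = 23·48599 + 132·2·4230 = 2234497; y_4 = 23·4230 + 2·48599 = 194488.
  From (x_4, y_4) = (2234497, 194488): x_5 = 23·2234497 + 132·2·194488 = 102738263; y_5 = 23·194488 + 2·2234497 = 8942218.
  From (x_5, y_5) = (102738263, 8942218): x_6 = 23·102738263 + 132·2·8942218 = 4723725601; y_6 = 23·8942218 + 2·102738263 = 411147540.
  From (x_6, y_6) = (4723725601, 411147540): x_7 = 23·4723725601 + 132·2·411147540 = 217188639383; y_7 = 23·411147540 + 2·4723725601 = 18903844622.
Step 3: Verify x_7² - 132·y_7² = 47170905077038818620689 - 47170905077038818620688 = 1 (should be 1). ✓

(x_1, y_1) = (23, 2); (x_7, y_7) = (217188639383, 18903844622).


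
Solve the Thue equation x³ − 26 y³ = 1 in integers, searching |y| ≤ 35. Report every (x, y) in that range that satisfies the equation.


The equation is x³ - 26y³ = 1. For fixed y, x³ = 26·y³ + 1, so a solution requires the RHS to be a perfect cube.
Strategy: iterate y from -35 to 35, compute RHS = 26·y³ + 1, and check whether it is a (positive or negative) perfect cube.
Check small values of y:
  y = 0: RHS = 1 = (1)³ ⇒ x = 1 works.
  y = 1: RHS = 27 = (3)³ ⇒ x = 3 works.
  y = -1: RHS = -25 is not a perfect cube.
  y = 2: RHS = 209 is not a perfect cube.
  y = -2: RHS = -207 is not a perfect cube.
  y = 3: RHS = 703 is not a perfect cube.
  y = -3: RHS = -701 is not a perfect cube.
Continuing the search up to |y| = 35 finds no further solutions beyond those listed.
Collected solutions: (1, 0), (3, 1).

Solutions (with |y| ≤ 35): (1, 0), (3, 1).


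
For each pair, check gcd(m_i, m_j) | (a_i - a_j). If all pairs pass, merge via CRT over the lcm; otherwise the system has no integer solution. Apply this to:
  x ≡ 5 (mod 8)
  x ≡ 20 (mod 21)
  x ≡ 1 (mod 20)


Moduli 8, 21, 20 are not pairwise coprime, so CRT works modulo lcm(m_i) when all pairwise compatibility conditions hold.
Pairwise compatibility: gcd(m_i, m_j) must divide a_i - a_j for every pair.
Merge one congruence at a time:
  Start: x ≡ 5 (mod 8).
  Combine with x ≡ 20 (mod 21): gcd(8, 21) = 1; 20 - 5 = 15, which IS divisible by 1, so compatible.
    Write x = 5 + 8·t and substitute into x ≡ 20 (mod 21): 8·t ≡ 20 − 5 = 15 (mod 21).
    The inverse of 8 mod 21 is 8 (since 8·8 = 64 = 3·21 + 1), so t ≡ 8·15 = 120 ≡ 15 (mod 21).
    Then x = 5 + 8·15 = 125, valid modulo lcm(8, 21) = 168: x ≡ 125 (mod 168).
  Combine with x ≡ 1 (mod 20): gcd(168, 20) = 4; 1 - 125 = -124, which IS divisible by 4, so compatible.
    Write x = 125 + 168·t and substitute into x ≡ 1 (mod 20): 168·t ≡ 1 − 125 = -124 (mod 20).
    Divide the congruence (and modulus) by g = 4: 42·t ≡ -31 (mod 5).
    Reduce coefficients mod 5: 2·t ≡ 4 (mod 5).
    The inverse of 2 mod 5 is 3 (since 2·3 = 6 = 1·5 + 1), so t ≡ 3·4 = 12 ≡ 2 (mod 5).
    Then x = 125 + 168·2 = 461, valid modulo lcm(168, 20) = 840: x ≡ 461 (mod 840).
Verify: 461 mod 8 = 5, 461 mod 21 = 20, 461 mod 20 = 1.

x ≡ 461 (mod 840).


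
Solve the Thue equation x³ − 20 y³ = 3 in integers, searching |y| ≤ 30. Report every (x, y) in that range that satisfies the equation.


The equation is x³ - 20y³ = 3. For fixed y, x³ = 20·y³ + 3, so a solution requires the RHS to be a perfect cube.
Strategy: iterate y from -30 to 30, compute RHS = 20·y³ + 3, and check whether it is a (positive or negative) perfect cube.
Check small values of y:
  y = 0: RHS = 3 is not a perfect cube.
  y = 1: RHS = 23 is not a perfect cube.
  y = -1: RHS = -17 is not a perfect cube.
  y = 2: RHS = 163 is not a perfect cube.
  y = -2: RHS = -157 is not a perfect cube.
  y = 3: RHS = 543 is not a perfect cube.
  y = -3: RHS = -537 is not a perfect cube.
Continuing the search up to |y| = 30 finds no solutions either.
No (x, y) in the scanned range satisfies the equation.

No integer solutions with |y| ≤ 30.


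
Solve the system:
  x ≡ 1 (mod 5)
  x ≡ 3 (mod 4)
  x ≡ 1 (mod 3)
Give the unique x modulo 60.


Moduli 5, 4, 3 are pairwise coprime; by CRT there is a unique solution modulo M = 5 · 4 · 3 = 60.
Solve pairwise, accumulating the modulus:
  Start with x ≡ 1 (mod 5).
  Combine with x ≡ 3 (mod 4): since gcd(5, 4) = 1, we get a unique residue mod 20.
    Write x = 1 + 5·t and substitute into x ≡ 3 (mod 4): 5·t ≡ 3 − 1 = 2 (mod 4).
    Reduce coefficients mod 4: 1·t ≡ 2 (mod 4).
    So t ≡ 2 (mod 4).
    Then x = 1 + 5·2 = 11, valid modulo lcm(5, 4) = 20: x ≡ 11 (mod 20).
  Combine with x ≡ 1 (mod 3): since gcd(20, 3) = 1, we get a unique residue mod 60.
    Write x = 11 + 20·t and substitute into x ≡ 1 (mod 3): 20·t ≡ 1 − 11 = -10 (mod 3).
    Reduce coefficients mod 3: 2·t ≡ 2 (mod 3).
    The inverse of 2 mod 3 is 2 (since 2·2 = 4 = 1·3 + 1), so t ≡ 2·2 = 4 ≡ 1 (mod 3).
    Then x = 11 + 20·1 = 31, valid modulo lcm(20, 3) = 60: x ≡ 31 (mod 60).
Verify: 31 mod 5 = 1 ✓, 31 mod 4 = 3 ✓, 31 mod 3 = 1 ✓.

x ≡ 31 (mod 60).


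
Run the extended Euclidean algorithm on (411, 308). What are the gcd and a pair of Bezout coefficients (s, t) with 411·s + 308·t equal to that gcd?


Euclidean algorithm on (411, 308) — divide until remainder is 0:
  411 = 1 · 308 + 103
  308 = 2 · 103 + 102
  103 = 1 · 102 + 1
  102 = 102 · 1 + 0
gcd(411, 308) = 1.
Track Bezout coefficients alongside the remainders: start with r₀ = 411 = a·1 + b·0 (s = 1, t = 0) and r₁ = 308 = a·0 + b·1 (s = 0, t = 1); each new remainder r_{k+1} = r_{k-1} − q_k·r_k inherits s_{k+1} = s_{k-1} − q_k·s_k, t_{k+1} = t_{k-1} − q_k·t_k, so r_k = a·s_k + b·t_k at every step:
  q = 1: r = 103, s = 1 − 1·0 = 1, t = 0 − 1·1 = -1  (check: 411·1 + 308·(-1) = 103)
  q = 2: r = 102, s = 0 − 2·1 = -2, t = 1 − 2·(-1) = 3  (check: 411·(-2) + 308·3 = 102)
  q = 1: r = 1, s = 1 − 1·(-2) = 3, t = -1 − 1·3 = -4  (check: 411·3 + 308·(-4) = 1)
The row with r = 1 (the gcd) gives the Bezout coefficients s = 3, t = -4.
Result: 411 · (3) + 308 · (-4) = 1.

gcd(411, 308) = 1; s = 3, t = -4 (check: 411·3 + 308·(-4) = 1).


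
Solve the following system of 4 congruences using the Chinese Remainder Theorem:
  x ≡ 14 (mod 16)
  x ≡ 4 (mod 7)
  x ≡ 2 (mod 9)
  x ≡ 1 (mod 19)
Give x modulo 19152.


Product of moduli M = 16 · 7 · 9 · 19 = 19152.
Merge one congruence at a time:
  Start: x ≡ 14 (mod 16).
  Combine with x ≡ 4 (mod 7); new modulus lcm = 112.
    Write x = 14 + 16·t and substitute into x ≡ 4 (mod 7): 16·t ≡ 4 − 14 = -10 (mod 7).
    Reduce coefficients mod 7: 2·t ≡ 4 (mod 7).
    The inverse of 2 mod 7 is 4 (since 2·4 = 8 = 1·7 + 1), so t ≡ 4·4 = 16 ≡ 2 (mod 7).
    Then x = 14 + 16·2 = 46, valid modulo lcm(16, 7) = 112: x ≡ 46 (mod 112).
  Combine with x ≡ 2 (mod 9); new modulus lcm = 1008.
    Write x = 46 + 112·t and substitute into x ≡ 2 (mod 9): 112·t ≡ 2 − 46 = -44 (mod 9).
    Reduce coefficients mod 9: 4·t ≡ 1 (mod 9).
    The inverse of 4 mod 9 is 7 (since 4·7 = 28 = 3·9 + 1), so t ≡ 7·1 = 7 ≡ 7 (mod 9).
    Then x = 46 + 112·7 = 830, valid modulo lcm(112, 9) = 1008: x ≡ 830 (mod 1008).
  Combine with x ≡ 1 (mod 19); new modulus lcm = 19152.
    Write x = 830 + 1008·t and substitute into x ≡ 1 (mod 19): 1008·t ≡ 1 − 830 = -829 (mod 19).
    Reduce coefficients mod 19: 1·t ≡ 7 (mod 19).
    So t ≡ 7 (mod 19).
    Then x = 830 + 1008·7 = 7886, valid modulo lcm(1008, 19) = 19152: x ≡ 7886 (mod 19152).
Verify against each original: 7886 mod 16 = 14, 7886 mod 7 = 4, 7886 mod 9 = 2, 7886 mod 19 = 1.

x ≡ 7886 (mod 19152).


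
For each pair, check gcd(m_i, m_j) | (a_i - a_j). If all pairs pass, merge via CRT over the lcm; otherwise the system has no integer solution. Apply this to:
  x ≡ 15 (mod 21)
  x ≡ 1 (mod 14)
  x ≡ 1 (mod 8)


Moduli 21, 14, 8 are not pairwise coprime, so CRT works modulo lcm(m_i) when all pairwise compatibility conditions hold.
Pairwise compatibility: gcd(m_i, m_j) must divide a_i - a_j for every pair.
Merge one congruence at a time:
  Start: x ≡ 15 (mod 21).
  Combine with x ≡ 1 (mod 14): gcd(21, 14) = 7; 1 - 15 = -14, which IS divisible by 7, so compatible.
    Write x = 15 + 21·t and substitute into x ≡ 1 (mod 14): 21·t ≡ 1 − 15 = -14 (mod 14).
    Divide the congruence (and modulus) by g = 7: 3·t ≡ -2 (mod 2).
    Reduce coefficients mod 2: 1·t ≡ 0 (mod 2).
    So t ≡ 0 (mod 2).
    Then x = 15 + 21·0 = 15, valid modulo lcm(21, 14) = 42: x ≡ 15 (mod 42).
  Combine with x ≡ 1 (mod 8): gcd(42, 8) = 2; 1 - 15 = -14, which IS divisible by 2, so compatible.
    Write x = 15 + 42·t and substitute into x ≡ 1 (mod 8): 42·t ≡ 1 − 15 = -14 (mod 8).
    Divide the congruence (and modulus) by g = 2: 21·t ≡ -7 (mod 4).
    Reduce coefficients mod 4: 1·t ≡ 1 (mod 4).
    So t ≡ 1 (mod 4).
    Then x = 15 + 42·1 = 57, valid modulo lcm(42, 8) = 168: x ≡ 57 (mod 168).
Verify: 57 mod 21 = 15, 57 mod 14 = 1, 57 mod 8 = 1.

x ≡ 57 (mod 168).


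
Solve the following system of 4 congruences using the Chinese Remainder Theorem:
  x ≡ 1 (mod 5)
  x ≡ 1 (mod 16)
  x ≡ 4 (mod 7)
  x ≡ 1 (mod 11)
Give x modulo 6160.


Product of moduli M = 5 · 16 · 7 · 11 = 6160.
Merge one congruence at a time:
  Start: x ≡ 1 (mod 5).
  Combine with x ≡ 1 (mod 16); new modulus lcm = 80.
    Write x = 1 + 5·t and substitute into x ≡ 1 (mod 16): 5·t ≡ 1 − 1 = 0 (mod 16).
    The inverse of 5 mod 16 is 13 (since 5·13 = 65 = 4·16 + 1), so t ≡ 13·0 = 0 ≡ 0 (mod 16).
    Then x = 1 + 5·0 = 1, valid modulo lcm(5, 16) = 80: x ≡ 1 (mod 80).
  Combine with x ≡ 4 (mod 7); new modulus lcm = 560.
    Write x = 1 + 80·t and substitute into x ≡ 4 (mod 7): 80·t ≡ 4 − 1 = 3 (mod 7).
    Reduce coefficients mod 7: 3·t ≡ 3 (mod 7).
    The inverse of 3 mod 7 is 5 (since 3·5 = 15 = 2·7 + 1), so t ≡ 5·3 = 15 ≡ 1 (mod 7).
    Then x = 1 + 80·1 = 81, valid modulo lcm(80, 7) = 560: x ≡ 81 (mod 560).
  Combine with x ≡ 1 (mod 11); new modulus lcm = 6160.
    Write x = 81 + 560·t and substitute into x ≡ 1 (mod 11): 560·t ≡ 1 − 81 = -80 (mod 11).
    Reduce coefficients mod 11: 10·t ≡ 8 (mod 11).
    The inverse of 10 mod 11 is 10 (since 10·10 = 100 = 9·11 + 1), so t ≡ 10·8 = 80 ≡ 3 (mod 11).
    Then x = 81 + 560·3 = 1761, valid modulo lcm(560, 11) = 6160: x ≡ 1761 (mod 6160).
Verify against each original: 1761 mod 5 = 1, 1761 mod 16 = 1, 1761 mod 7 = 4, 1761 mod 11 = 1.

x ≡ 1761 (mod 6160).


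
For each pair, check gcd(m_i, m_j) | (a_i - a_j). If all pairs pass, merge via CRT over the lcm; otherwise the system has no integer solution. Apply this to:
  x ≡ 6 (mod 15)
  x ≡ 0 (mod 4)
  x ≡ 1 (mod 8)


Moduli 15, 4, 8 are not pairwise coprime, so CRT works modulo lcm(m_i) when all pairwise compatibility conditions hold.
Pairwise compatibility: gcd(m_i, m_j) must divide a_i - a_j for every pair.
Merge one congruence at a time:
  Start: x ≡ 6 (mod 15).
  Combine with x ≡ 0 (mod 4): gcd(15, 4) = 1; 0 - 6 = -6, which IS divisible by 1, so compatible.
    Write x = 6 + 15·t and substitute into x ≡ 0 (mod 4): 15·t ≡ 0 − 6 = -6 (mod 4).
    Reduce coefficients mod 4: 3·t ≡ 2 (mod 4).
    The inverse of 3 mod 4 is 3 (since 3·3 = 9 = 2·4 + 1), so t ≡ 3·2 = 6 ≡ 2 (mod 4).
    Then x = 6 + 15·2 = 36, valid modulo lcm(15, 4) = 60: x ≡ 36 (mod 60).
  Combine with x ≡ 1 (mod 8): gcd(60, 8) = 4, and 1 - 36 = -35 is NOT divisible by 4.
    ⇒ system is inconsistent (no integer solution).

No solution (the system is inconsistent).


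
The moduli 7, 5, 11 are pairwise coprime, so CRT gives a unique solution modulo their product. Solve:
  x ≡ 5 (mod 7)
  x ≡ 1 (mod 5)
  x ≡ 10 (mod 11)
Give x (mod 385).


Moduli 7, 5, 11 are pairwise coprime; by CRT there is a unique solution modulo M = 7 · 5 · 11 = 385.
Solve pairwise, accumulating the modulus:
  Start with x ≡ 5 (mod 7).
  Combine with x ≡ 1 (mod 5): since gcd(7, 5) = 1, we get a unique residue mod 35.
    Write x = 5 + 7·t and substitute into x ≡ 1 (mod 5): 7·t ≡ 1 − 5 = -4 (mod 5).
    Reduce coefficients mod 5: 2·t ≡ 1 (mod 5).
    The inverse of 2 mod 5 is 3 (since 2·3 = 6 = 1·5 + 1), so t ≡ 3·1 = 3 ≡ 3 (mod 5).
    Then x = 5 + 7·3 = 26, valid modulo lcm(7, 5) = 35: x ≡ 26 (mod 35).
  Combine with x ≡ 10 (mod 11): since gcd(35, 11) = 1, we get a unique residue mod 385.
    Write x = 26 + 35·t and substitute into x ≡ 10 (mod 11): 35·t ≡ 10 − 26 = -16 (mod 11).
    Reduce coefficients mod 11: 2·t ≡ 6 (mod 11).
    The inverse of 2 mod 11 is 6 (since 2·6 = 12 = 1·11 + 1), so t ≡ 6·6 = 36 ≡ 3 (mod 11).
    Then x = 26 + 35·3 = 131, valid modulo lcm(35, 11) = 385: x ≡ 131 (mod 385).
Verify: 131 mod 7 = 5 ✓, 131 mod 5 = 1 ✓, 131 mod 11 = 10 ✓.

x ≡ 131 (mod 385).


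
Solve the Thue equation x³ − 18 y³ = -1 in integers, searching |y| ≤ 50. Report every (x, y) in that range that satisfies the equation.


The equation is x³ - 18y³ = -1. For fixed y, x³ = 18·y³ − 1, so a solution requires the RHS to be a perfect cube.
Strategy: iterate y from -50 to 50, compute RHS = 18·y³ − 1, and check whether it is a (positive or negative) perfect cube.
Check small values of y:
  y = 0: RHS = -1 = (-1)³ ⇒ x = -1 works.
  y = 1: RHS = 17 is not a perfect cube.
  y = -1: RHS = -19 is not a perfect cube.
  y = 2: RHS = 143 is not a perfect cube.
  y = -2: RHS = -145 is not a perfect cube.
  y = 3: RHS = 485 is not a perfect cube.
  y = -3: RHS = -487 is not a perfect cube.
Continuing the search up to |y| = 50 finds no further solutions beyond those listed.
Collected solutions: (-1, 0).

Solutions (with |y| ≤ 50): (-1, 0).


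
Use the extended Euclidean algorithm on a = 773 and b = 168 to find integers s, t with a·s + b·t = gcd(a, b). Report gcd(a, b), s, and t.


Euclidean algorithm on (773, 168) — divide until remainder is 0:
  773 = 4 · 168 + 101
  168 = 1 · 101 + 67
  101 = 1 · 67 + 34
  67 = 1 · 34 + 33
  34 = 1 · 33 + 1
  33 = 33 · 1 + 0
gcd(773, 168) = 1.
Track Bezout coefficients alongside the remainders: start with r₀ = 773 = a·1 + b·0 (s = 1, t = 0) and r₁ = 168 = a·0 + b·1 (s = 0, t = 1); each new remainder r_{k+1} = r_{k-1} − q_k·r_k inherits s_{k+1} = s_{k-1} − q_k·s_k, t_{k+1} = t_{k-1} − q_k·t_k, so r_k = a·s_k + b·t_k at every step:
  q = 4: r = 101, s = 1 − 4·0 = 1, t = 0 − 4·1 = -4  (check: 773·1 + 168·(-4) = 101)
  q = 1: r = 67, s = 0 − 1·1 = -1, t = 1 − 1·(-4) = 5  (check: 773·(-1) + 168·5 = 67)
  q = 1: r = 34, s = 1 − 1·(-1) = 2, t = -4 − 1·5 = -9  (check: 773·2 + 168·(-9) = 34)
  q = 1: r = 33, s = -1 − 1·2 = -3, t = 5 − 1·(-9) = 14  (check: 773·(-3) + 168·14 = 33)
  q = 1: r = 1, s = 2 − 1·(-3) = 5, t = -9 − 1·14 = -23  (check: 773·5 + 168·(-23) = 1)
The row with r = 1 (the gcd) gives the Bezout coefficients s = 5, t = -23.
Result: 773 · (5) + 168 · (-23) = 1.

gcd(773, 168) = 1; s = 5, t = -23 (check: 773·5 + 168·(-23) = 1).


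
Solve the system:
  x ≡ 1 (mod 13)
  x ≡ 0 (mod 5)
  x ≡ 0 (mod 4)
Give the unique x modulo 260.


Moduli 13, 5, 4 are pairwise coprime; by CRT there is a unique solution modulo M = 13 · 5 · 4 = 260.
Solve pairwise, accumulating the modulus:
  Start with x ≡ 1 (mod 13).
  Combine with x ≡ 0 (mod 5): since gcd(13, 5) = 1, we get a unique residue mod 65.
    Write x = 1 + 13·t and substitute into x ≡ 0 (mod 5): 13·t ≡ 0 − 1 = -1 (mod 5).
    Reduce coefficients mod 5: 3·t ≡ 4 (mod 5).
    The inverse of 3 mod 5 is 2 (since 3·2 = 6 = 1·5 + 1), so t ≡ 2·4 = 8 ≡ 3 (mod 5).
    Then x = 1 + 13·3 = 40, valid modulo lcm(13, 5) = 65: x ≡ 40 (mod 65).
  Combine with x ≡ 0 (mod 4): since gcd(65, 4) = 1, we get a unique residue mod 260.
    Write x = 40 + 65·t and substitute into x ≡ 0 (mod 4): 65·t ≡ 0 − 40 = -40 (mod 4).
    Reduce coefficients mod 4: 1·t ≡ 0 (mod 4).
    So t ≡ 0 (mod 4).
    Then x = 40 + 65·0 = 40, valid modulo lcm(65, 4) = 260: x ≡ 40 (mod 260).
Verify: 40 mod 13 = 1 ✓, 40 mod 5 = 0 ✓, 40 mod 4 = 0 ✓.

x ≡ 40 (mod 260).


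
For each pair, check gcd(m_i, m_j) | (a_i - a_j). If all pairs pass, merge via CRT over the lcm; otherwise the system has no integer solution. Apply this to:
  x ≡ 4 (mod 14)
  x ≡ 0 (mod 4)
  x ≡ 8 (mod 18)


Moduli 14, 4, 18 are not pairwise coprime, so CRT works modulo lcm(m_i) when all pairwise compatibility conditions hold.
Pairwise compatibility: gcd(m_i, m_j) must divide a_i - a_j for every pair.
Merge one congruence at a time:
  Start: x ≡ 4 (mod 14).
  Combine with x ≡ 0 (mod 4): gcd(14, 4) = 2; 0 - 4 = -4, which IS divisible by 2, so compatible.
    Write x = 4 + 14·t and substitute into x ≡ 0 (mod 4): 14·t ≡ 0 − 4 = -4 (mod 4).
    Divide the congruence (and modulus) by g = 2: 7·t ≡ -2 (mod 2).
    Reduce coefficients mod 2: 1·t ≡ 0 (mod 2).
    So t ≡ 0 (mod 2).
    Then x = 4 + 14·0 = 4, valid modulo lcm(14, 4) = 28: x ≡ 4 (mod 28).
  Combine with x ≡ 8 (mod 18): gcd(28, 18) = 2; 8 - 4 = 4, which IS divisible by 2, so compatible.
    Write x = 4 + 28·t and substitute into x ≡ 8 (mod 18): 28·t ≡ 8 − 4 = 4 (mod 18).
    Divide the congruence (and modulus) by g = 2: 14·t ≡ 2 (mod 9).
    Reduce coefficients mod 9: 5·t ≡ 2 (mod 9).
    The inverse of 5 mod 9 is 2 (since 5·2 = 10 = 1·9 + 1), so t ≡ 2·2 = 4 ≡ 4 (mod 9).
    Then x = 4 + 28·4 = 116, valid modulo lcm(28, 18) = 252: x ≡ 116 (mod 252).
Verify: 116 mod 14 = 4, 116 mod 4 = 0, 116 mod 18 = 8.

x ≡ 116 (mod 252).


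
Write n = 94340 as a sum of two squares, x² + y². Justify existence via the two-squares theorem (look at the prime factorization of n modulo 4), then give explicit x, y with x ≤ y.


Step 1: Factor n = 94340 = 2^2 · 5 · 53 · 89.
Step 2: Check the mod-4 condition on each prime factor: 2 = 2 (special); 5 ≡ 1 (mod 4), exponent 1; 53 ≡ 1 (mod 4), exponent 1; 89 ≡ 1 (mod 4), exponent 1.
All primes ≡ 3 (mod 4) appear to even exponent (or don't appear), so by the two-squares theorem n IS expressible as a sum of two squares.
Step 3: Build a representation. Group n = k² · m with k = 2 and m = 5 · 53 · 89 = 23585 (a product of primes ≡ 1 (mod 4)); a representation of m scales to one of n via (k·x)² + (k·y)² = k²(x² + y²). Each prime p ≡ 1 (mod 4) is itself a sum of two squares; find a² by testing p − a² for a perfect square:
  5: 5 − 1² = 4 = 2² ⇒ 5 = 1² + 2².
  53: 53 − 1² = 52, 53 − 2² = 49 = 7² ⇒ 53 = 2² + 7².
  89: 89 − 1² = 88, 89 − 2² = 85, 89 − 3² = 80, 89 − 4² = 73, 89 − 5² = 64 = 8² ⇒ 89 = 5² + 8².
  Combine using the Brahmagupta–Fibonacci identity (a² + b²)(c² + d²) = (ac − bd)² + (ad + bc)² = (ac + bd)² + (ad − bc)²:
  5 · 53 = 265: from (1² + 2²)(2² + 7²), take (1·2 − 2·7, 1·7 + 2·2) = (2 − 14, 7 + 4) = (-12, 11); dropping signs (only squares matter) gives (12, 11); check 12² + 11² = 144 + 121 = 265 ✓.
  265 · 89 = 23585: from (12² + 11²)(5² + 8²), take (12·5 − 11·8, 12·8 + 11·5) = (60 − 88, 96 + 55) = (-28, 151); dropping signs (only squares matter) gives (28, 151); check 28² + 151² = 784 + 22801 = 23585 ✓.
  Scale by k = 2: (2·28, 2·151) = (56, 302).
Step 4: Order so x ≤ y and verify: 56² + 302² = 3136 + 91204 = 94340 = n. ✓

n = 94340 = 56² + 302² (one valid representation with x ≤ y).


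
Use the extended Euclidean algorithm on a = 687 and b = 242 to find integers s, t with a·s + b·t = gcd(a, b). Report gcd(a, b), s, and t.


Euclidean algorithm on (687, 242) — divide until remainder is 0:
  687 = 2 · 242 + 203
  242 = 1 · 203 + 39
  203 = 5 · 39 + 8
  39 = 4 · 8 + 7
  8 = 1 · 7 + 1
  7 = 7 · 1 + 0
gcd(687, 242) = 1.
Track Bezout coefficients alongside the remainders: start with r₀ = 687 = a·1 + b·0 (s = 1, t = 0) and r₁ = 242 = a·0 + b·1 (s = 0, t = 1); each new remainder r_{k+1} = r_{k-1} − q_k·r_k inherits s_{k+1} = s_{k-1} − q_k·s_k, t_{k+1} = t_{k-1} − q_k·t_k, so r_k = a·s_k + b·t_k at every step:
  q = 2: r = 203, s = 1 − 2·0 = 1, t = 0 − 2·1 = -2  (check: 687·1 + 242·(-2) = 203)
  q = 1: r = 39, s = 0 − 1·1 = -1, t = 1 − 1·(-2) = 3  (check: 687·(-1) + 242·3 = 39)
  q = 5: r = 8, s = 1 − 5·(-1) = 6, t = -2 − 5·3 = -17  (check: 687·6 + 242·(-17) = 8)
  q = 4: r = 7, s = -1 − 4·6 = -25, t = 3 − 4·(-17) = 71  (check: 687·(-25) + 242·71 = 7)
  q = 1: r = 1, s = 6 − 1·(-25) = 31, t = -17 − 1·71 = -88  (check: 687·31 + 242·(-88) = 1)
The row with r = 1 (the gcd) gives the Bezout coefficients s = 31, t = -88.
Result: 687 · (31) + 242 · (-88) = 1.

gcd(687, 242) = 1; s = 31, t = -88 (check: 687·31 + 242·(-88) = 1).


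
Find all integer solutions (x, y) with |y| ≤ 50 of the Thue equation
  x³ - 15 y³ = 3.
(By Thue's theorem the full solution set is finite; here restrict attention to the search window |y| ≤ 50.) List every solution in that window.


The equation is x³ - 15y³ = 3. For fixed y, x³ = 15·y³ + 3, so a solution requires the RHS to be a perfect cube.
Strategy: iterate y from -50 to 50, compute RHS = 15·y³ + 3, and check whether it is a (positive or negative) perfect cube.
Check small values of y:
  y = 0: RHS = 3 is not a perfect cube.
  y = 1: RHS = 18 is not a perfect cube.
  y = -1: RHS = -12 is not a perfect cube.
  y = 2: RHS = 123 is not a perfect cube.
  y = -2: RHS = -117 is not a perfect cube.
  y = 3: RHS = 408 is not a perfect cube.
  y = -3: RHS = -402 is not a perfect cube.
Continuing the search up to |y| = 50 finds no solutions either.
No (x, y) in the scanned range satisfies the equation.

No integer solutions with |y| ≤ 50.


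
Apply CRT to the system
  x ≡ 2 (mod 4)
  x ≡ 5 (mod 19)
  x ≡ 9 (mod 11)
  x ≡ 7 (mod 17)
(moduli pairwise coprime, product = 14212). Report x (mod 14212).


Product of moduli M = 4 · 19 · 11 · 17 = 14212.
Merge one congruence at a time:
  Start: x ≡ 2 (mod 4).
  Combine with x ≡ 5 (mod 19); new modulus lcm = 76.
    Write x = 2 + 4·t and substitute into x ≡ 5 (mod 19): 4·t ≡ 5 − 2 = 3 (mod 19).
    The inverse of 4 mod 19 is 5 (since 4·5 = 20 = 1·19 + 1), so t ≡ 5·3 = 15 ≡ 15 (mod 19).
    Then x = 2 + 4·15 = 62, valid modulo lcm(4, 19) = 76: x ≡ 62 (mod 76).
  Combine with x ≡ 9 (mod 11); new modulus lcm = 836.
    Write x = 62 + 76·t and substitute into x ≡ 9 (mod 11): 76·t ≡ 9 − 62 = -53 (mod 11).
    Reduce coefficients mod 11: 10·t ≡ 2 (mod 11).
    The inverse of 10 mod 11 is 10 (since 10·10 = 100 = 9·11 + 1), so t ≡ 10·2 = 20 ≡ 9 (mod 11).
    Then x = 62 + 76·9 = 746, valid modulo lcm(76, 11) = 836: x ≡ 746 (mod 836).
  Combine with x ≡ 7 (mod 17); new modulus lcm = 14212.
    Write x = 746 + 836·t and substitute into x ≡ 7 (mod 17): 836·t ≡ 7 − 746 = -739 (mod 17).
    Reduce coefficients mod 17: 3·t ≡ 9 (mod 17).
    The inverse of 3 mod 17 is 6 (since 3·6 = 18 = 1·17 + 1), so t ≡ 6·9 = 54 ≡ 3 (mod 17).
    Then x = 746 + 836·3 = 3254, valid modulo lcm(836, 17) = 14212: x ≡ 3254 (mod 14212).
Verify against each original: 3254 mod 4 = 2, 3254 mod 19 = 5, 3254 mod 11 = 9, 3254 mod 17 = 7.

x ≡ 3254 (mod 14212).


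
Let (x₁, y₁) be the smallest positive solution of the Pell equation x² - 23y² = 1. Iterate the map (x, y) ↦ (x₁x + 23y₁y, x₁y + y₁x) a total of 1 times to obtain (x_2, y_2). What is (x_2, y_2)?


Step 1: Find the fundamental solution (x₁, y₁) of x² - 23y² = 1.
  Expand √23 as a continued fraction. a₀ = ⌊√23⌋ = 4; iterate m_{k+1} = d_k·a_k − m_k, d_{k+1} = (23 − m_{k+1}²)/d_k, a_{k+1} = ⌊(a₀ + m_{k+1})/d_{k+1}⌋ (starting m₀ = 0, d₀ = 1), with convergents p_k = a_k·p_{k-1} + p_{k-2}, q_k = a_k·q_{k-1} + q_{k-2} (p₋₁ = 1, q₋₁ = 0):
  k = 0: a₀ = 4; p₀/q₀ = 4/1; p₀² − 23·q₀² = 16 − 23 = -7.
  k = 1: m = 4, d = 7, a = ⌊(4 + 4)/7⌋ = 1; p/q = (1·4 + 1)/(1·1 + 0) = 5/1; p² − 23·q² = 25 − 23 = 2.
  k = 2: m = 3, d = 2, a = ⌊(4 + 3)/2⌋ = 3; p/q = (3·5 + 4)/(3·1 + 1) = 19/4; p² − 23·q² = 361 − 368 = -7.
  k = 3: m = 3, d = 7, a = ⌊(4 + 3)/7⌋ = 1; p/q = (1·19 + 5)/(1·4 + 1) = 24/5; p² − 23·q² = 576 − 575 = 1.
  The first convergent with p² − 23·q² = 1 gives the fundamental solution (x₁, y₁) = (24, 5).
Step 2: Apply the recurrence (x_{n+1}, y_{n+1}) = (x₁x_n + 23y₁y_n, x₁y_n + y₁x_n) repeatedly.
  From (x_1, y_1) = (24, 5): x_2 = 24·24 + 23·5·5 = 1151; y_2 = 24·5 + 5·24 = 240.
Step 3: Verify x_2² - 23·y_2² = 1324801 - 1324800 = 1 (should be 1). ✓

(x_1, y_1) = (24, 5); (x_2, y_2) = (1151, 240).


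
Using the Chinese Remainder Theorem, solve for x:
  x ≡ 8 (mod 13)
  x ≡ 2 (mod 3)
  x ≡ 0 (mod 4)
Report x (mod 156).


Moduli 13, 3, 4 are pairwise coprime; by CRT there is a unique solution modulo M = 13 · 3 · 4 = 156.
Solve pairwise, accumulating the modulus:
  Start with x ≡ 8 (mod 13).
  Combine with x ≡ 2 (mod 3): since gcd(13, 3) = 1, we get a unique residue mod 39.
    Write x = 8 + 13·t and substitute into x ≡ 2 (mod 3): 13·t ≡ 2 − 8 = -6 (mod 3).
    Reduce coefficients mod 3: 1·t ≡ 0 (mod 3).
    So t ≡ 0 (mod 3).
    Then x = 8 + 13·0 = 8, valid modulo lcm(13, 3) = 39: x ≡ 8 (mod 39).
  Combine with x ≡ 0 (mod 4): since gcd(39, 4) = 1, we get a unique residue mod 156.
    Write x = 8 + 39·t and substitute into x ≡ 0 (mod 4): 39·t ≡ 0 − 8 = -8 (mod 4).
    Reduce coefficients mod 4: 3·t ≡ 0 (mod 4).
    The inverse of 3 mod 4 is 3 (since 3·3 = 9 = 2·4 + 1), so t ≡ 3·0 = 0 ≡ 0 (mod 4).
    Then x = 8 + 39·0 = 8, valid modulo lcm(39, 4) = 156: x ≡ 8 (mod 156).
Verify: 8 mod 13 = 8 ✓, 8 mod 3 = 2 ✓, 8 mod 4 = 0 ✓.

x ≡ 8 (mod 156).


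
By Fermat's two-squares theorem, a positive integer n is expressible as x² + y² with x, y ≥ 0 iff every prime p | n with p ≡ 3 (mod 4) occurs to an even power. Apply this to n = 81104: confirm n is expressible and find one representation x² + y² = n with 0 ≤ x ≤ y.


Step 1: Factor n = 81104 = 2^4 · 37 · 137.
Step 2: Check the mod-4 condition on each prime factor: 2 = 2 (special); 37 ≡ 1 (mod 4), exponent 1; 137 ≡ 1 (mod 4), exponent 1.
All primes ≡ 3 (mod 4) appear to even exponent (or don't appear), so by the two-squares theorem n IS expressible as a sum of two squares.
Step 3: Build a representation. Group n = k² · m with k = 4 and m = 37 · 137 = 5069 (a product of primes ≡ 1 (mod 4)); a representation of m scales to one of n via (k·x)² + (k·y)² = k²(x² + y²). Each prime p ≡ 1 (mod 4) is itself a sum of two squares; find a² by testing p − a² for a perfect square:
  37: 37 − 1² = 36 = 6² ⇒ 37 = 1² + 6².
  137: 137 − 1² = 136, 137 − 2² = 133, 137 − 3² = 128, 137 − 4² = 121 = 11² ⇒ 137 = 4² + 11².
  Combine using the Brahmagupta–Fibonacci identity (a² + b²)(c² + d²) = (ac − bd)² + (ad + bc)² = (ac + bd)² + (ad − bc)²:
  37 · 137 = 5069: from (1² + 6²)(4² + 11²), take (1·4 − 6·11, 1·11 + 6·4) = (4 − 66, 11 + 24) = (-62, 35); dropping signs (only squares matter) gives (62, 35); check 62² + 35² = 3844 + 1225 = 5069 ✓.
  Scale by k = 4: (4·62, 4·35) = (248, 140).
Step 4: Order so x ≤ y and verify: 140² + 248² = 19600 + 61504 = 81104 = n. ✓

n = 81104 = 140² + 248² (one valid representation with x ≤ y).


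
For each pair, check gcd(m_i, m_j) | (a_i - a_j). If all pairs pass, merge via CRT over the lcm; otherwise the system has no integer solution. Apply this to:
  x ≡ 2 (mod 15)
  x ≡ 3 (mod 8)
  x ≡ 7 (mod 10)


Moduli 15, 8, 10 are not pairwise coprime, so CRT works modulo lcm(m_i) when all pairwise compatibility conditions hold.
Pairwise compatibility: gcd(m_i, m_j) must divide a_i - a_j for every pair.
Merge one congruence at a time:
  Start: x ≡ 2 (mod 15).
  Combine with x ≡ 3 (mod 8): gcd(15, 8) = 1; 3 - 2 = 1, which IS divisible by 1, so compatible.
    Write x = 2 + 15·t and substitute into x ≡ 3 (mod 8): 15·t ≡ 3 − 2 = 1 (mod 8).
    Reduce coefficients mod 8: 7·t ≡ 1 (mod 8).
    The inverse of 7 mod 8 is 7 (since 7·7 = 49 = 6·8 + 1), so t ≡ 7·1 = 7 ≡ 7 (mod 8).
    Then x = 2 + 15·7 = 107, valid modulo lcm(15, 8) = 120: x ≡ 107 (mod 120).
  Combine with x ≡ 7 (mod 10): gcd(120, 10) = 10; 7 - 107 = -100, which IS divisible by 10, so compatible.
    Write x = 107 + 120·t and substitute into x ≡ 7 (mod 10): 120·t ≡ 7 − 107 = -100 (mod 10).
    Divide the congruence (and modulus) by g = 10: 12·t ≡ -10 (mod 1).
    Modulo 1 every t works; take t = 0.
    Then x = 107 + 120·0 = 107, valid modulo lcm(120, 10) = 120: x ≡ 107 (mod 120).
Verify: 107 mod 15 = 2, 107 mod 8 = 3, 107 mod 10 = 7.

x ≡ 107 (mod 120).


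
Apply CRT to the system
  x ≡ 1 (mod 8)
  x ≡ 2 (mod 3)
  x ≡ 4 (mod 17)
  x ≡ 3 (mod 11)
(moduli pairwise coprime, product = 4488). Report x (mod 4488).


Product of moduli M = 8 · 3 · 17 · 11 = 4488.
Merge one congruence at a time:
  Start: x ≡ 1 (mod 8).
  Combine with x ≡ 2 (mod 3); new modulus lcm = 24.
    Write x = 1 + 8·t and substitute into x ≡ 2 (mod 3): 8·t ≡ 2 − 1 = 1 (mod 3).
    Reduce coefficients mod 3: 2·t ≡ 1 (mod 3).
    The inverse of 2 mod 3 is 2 (since 2·2 = 4 = 1·3 + 1), so t ≡ 2·1 = 2 ≡ 2 (mod 3).
    Then x = 1 + 8·2 = 17, valid modulo lcm(8, 3) = 24: x ≡ 17 (mod 24).
  Combine with x ≡ 4 (mod 17); new modulus lcm = 408.
    Write x = 17 + 24·t and substitute into x ≡ 4 (mod 17): 24·t ≡ 4 − 17 = -13 (mod 17).
    Reduce coefficients mod 17: 7·t ≡ 4 (mod 17).
    The inverse of 7 mod 17 is 5 (since 7·5 = 35 = 2·17 + 1), so t ≡ 5·4 = 20 ≡ 3 (mod 17).
    Then x = 17 + 24·3 = 89, valid modulo lcm(24, 17) = 408: x ≡ 89 (mod 408).
  Combine with x ≡ 3 (mod 11); new modulus lcm = 4488.
    Write x = 89 + 408·t and substitute into x ≡ 3 (mod 11): 408·t ≡ 3 − 89 = -86 (mod 11).
    Reduce coefficients mod 11: 1·t ≡ 2 (mod 11).
    So t ≡ 2 (mod 11).
    Then x = 89 + 408·2 = 905, valid modulo lcm(408, 11) = 4488: x ≡ 905 (mod 4488).
Verify against each original: 905 mod 8 = 1, 905 mod 3 = 2, 905 mod 17 = 4, 905 mod 11 = 3.

x ≡ 905 (mod 4488).


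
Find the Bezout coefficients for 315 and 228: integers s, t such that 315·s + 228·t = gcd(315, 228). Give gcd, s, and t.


Euclidean algorithm on (315, 228) — divide until remainder is 0:
  315 = 1 · 228 + 87
  228 = 2 · 87 + 54
  87 = 1 · 54 + 33
  54 = 1 · 33 + 21
  33 = 1 · 21 + 12
  21 = 1 · 12 + 9
  12 = 1 · 9 + 3
  9 = 3 · 3 + 0
gcd(315, 228) = 3.
Track Bezout coefficients alongside the remainders: start with r₀ = 315 = a·1 + b·0 (s = 1, t = 0) and r₁ = 228 = a·0 + b·1 (s = 0, t = 1); each new remainder r_{k+1} = r_{k-1} − q_k·r_k inherits s_{k+1} = s_{k-1} − q_k·s_k, t_{k+1} = t_{k-1} − q_k·t_k, so r_k = a·s_k + b·t_k at every step:
  q = 1: r = 87, s = 1 − 1·0 = 1, t = 0 − 1·1 = -1  (check: 315·1 + 228·(-1) = 87)
  q = 2: r = 54, s = 0 − 2·1 = -2, t = 1 − 2·(-1) = 3  (check: 315·(-2) + 228·3 = 54)
  q = 1: r = 33, s = 1 − 1·(-2) = 3, t = -1 − 1·3 = -4  (check: 315·3 + 228·(-4) = 33)
  q = 1: r = 21, s = -2 − 1·3 = -5, t = 3 − 1·(-4) = 7  (check: 315·(-5) + 228·7 = 21)
  q = 1: r = 12, s = 3 − 1·(-5) = 8, t = -4 − 1·7 = -11  (check: 315·8 + 228·(-11) = 12)
  q = 1: r = 9, s = -5 − 1·8 = -13, t = 7 − 1·(-11) = 18  (check: 315·(-13) + 228·18 = 9)
  q = 1: r = 3, s = 8 − 1·(-13) = 21, t = -11 − 1·18 = -29  (check: 315·21 + 228·(-29) = 3)
The row with r = 3 (the gcd) gives the Bezout coefficients s = 21, t = -29.
Result: 315 · (21) + 228 · (-29) = 3.

gcd(315, 228) = 3; s = 21, t = -29 (check: 315·21 + 228·(-29) = 3).


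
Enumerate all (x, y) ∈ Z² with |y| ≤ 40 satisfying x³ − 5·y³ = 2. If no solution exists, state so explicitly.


The equation is x³ - 5y³ = 2. For fixed y, x³ = 5·y³ + 2, so a solution requires the RHS to be a perfect cube.
Strategy: iterate y from -40 to 40, compute RHS = 5·y³ + 2, and check whether it is a (positive or negative) perfect cube.
Check small values of y:
  y = 0: RHS = 2 is not a perfect cube.
  y = 1: RHS = 7 is not a perfect cube.
  y = -1: RHS = -3 is not a perfect cube.
  y = 2: RHS = 42 is not a perfect cube.
  y = -2: RHS = -38 is not a perfect cube.
  y = 3: RHS = 137 is not a perfect cube.
  y = -3: RHS = -133 is not a perfect cube.
Continuing the search up to |y| = 40 finds no solutions either.
No (x, y) in the scanned range satisfies the equation.

No integer solutions with |y| ≤ 40.


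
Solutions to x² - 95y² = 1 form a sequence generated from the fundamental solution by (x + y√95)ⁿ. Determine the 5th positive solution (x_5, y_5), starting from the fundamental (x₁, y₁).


Step 1: Find the fundamental solution (x₁, y₁) of x² - 95y² = 1.
  Expand √95 as a continued fraction. a₀ = ⌊√95⌋ = 9; iterate m_{k+1} = d_k·a_k − m_k, d_{k+1} = (95 − m_{k+1}²)/d_k, a_{k+1} = ⌊(a₀ + m_{k+1})/d_{k+1}⌋ (starting m₀ = 0, d₀ = 1), with convergents p_k = a_k·p_{k-1} + p_{k-2}, q_k = a_k·q_{k-1} + q_{k-2} (p₋₁ = 1, q₋₁ = 0):
  k = 0: a₀ = 9; p₀/q₀ = 9/1; p₀² − 95·q₀² = 81 − 95 = -14.
  k = 1: m = 9, d = 14, a = ⌊(9 + 9)/14⌋ = 1; p/q = (1·9 + 1)/(1·1 + 0) = 10/1; p² − 95·q² = 100 − 95 = 5.
  k = 2: m = 5, d = 5, a = ⌊(9 + 5)/5⌋ = 2; p/q = (2·10 + 9)/(2·1 + 1) = 29/3; p² − 95·q² = 841 − 855 = -14.
  k = 3: m = 5, d = 14, a = ⌊(9 + 5)/14⌋ = 1; p/q = (1·29 + 10)/(1·3 + 1) = 39/4; p² − 95·q² = 1521 − 1520 = 1.
  The first convergent with p² − 95·q² = 1 gives the fundamental solution (x₁, y₁) = (39, 4).
Step 2: Apply the recurrence (x_{n+1}, y_{n+1}) = (x₁x_n + 95y₁y_n, x₁y_n + y₁x_n) repeatedly.
  From (x_1, y_1) = (39, 4): x_2 = 39·39 + 95·4·4 = 3041; y_2 = 39·4 + 4·39 = 312.
  From (x_2, y_2) = (3041, 312): x_3 = 39·3041 + 95·4·312 = 237159; y_3 = 39·312 + 4·3041 = 24332.
  From (x_3, y_3) = (237159, 24332): x_4 = 39·237159 + 95·4·24332 = 18495361; y_4 = 39·24332 + 4·237159 = 1897584.
  From (x_4, y_4) = (18495361, 1897584): x_5 = 39·18495361 + 95·4·1897584 = 1442400999; y_5 = 39·1897584 + 4·18495361 = 147987220.
Step 3: Verify x_5² - 95·y_5² = 2080520641916198001 - 2080520641916198000 = 1 (should be 1). ✓

(x_1, y_1) = (39, 4); (x_5, y_5) = (1442400999, 147987220).


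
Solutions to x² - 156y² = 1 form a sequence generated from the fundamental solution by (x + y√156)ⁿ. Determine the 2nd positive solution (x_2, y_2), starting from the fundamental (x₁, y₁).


Step 1: Find the fundamental solution (x₁, y₁) of x² - 156y² = 1.
  Expand √156 as a continued fraction. a₀ = ⌊√156⌋ = 12; iterate m_{k+1} = d_k·a_k − m_k, d_{k+1} = (156 − m_{k+1}²)/d_k, a_{k+1} = ⌊(a₀ + m_{k+1})/d_{k+1}⌋ (starting m₀ = 0, d₀ = 1), with convergents p_k = a_k·p_{k-1} + p_{k-2}, q_k = a_k·q_{k-1} + q_{k-2} (p₋₁ = 1, q₋₁ = 0):
  k = 0: a₀ = 12; p₀/q₀ = 12/1; p₀² − 156·q₀² = 144 − 156 = -12.
  k = 1: m = 12, d = 12, a = ⌊(12 + 12)/12⌋ = 2; p/q = (2·12 + 1)/(2·1 + 0) = 25/2; p² − 156·q² = 625 − 624 = 1.
  The first convergent with p² − 156·q² = 1 gives the fundamental solution (x₁, y₁) = (25, 2).
Step 2: Apply the recurrence (x_{n+1}, y_{n+1}) = (x₁x_n + 156y₁y_n, x₁y_n + y₁x_n) repeatedly.
  From (x_1, y_1) = (25, 2): x_2 = 25·25 + 156·2·2 = 1249; y_2 = 25·2 + 2·25 = 100.
Step 3: Verify x_2² - 156·y_2² = 1560001 - 1560000 = 1 (should be 1). ✓

(x_1, y_1) = (25, 2); (x_2, y_2) = (1249, 100).


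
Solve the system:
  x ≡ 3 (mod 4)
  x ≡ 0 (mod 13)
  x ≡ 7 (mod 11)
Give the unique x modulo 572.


Moduli 4, 13, 11 are pairwise coprime; by CRT there is a unique solution modulo M = 4 · 13 · 11 = 572.
Solve pairwise, accumulating the modulus:
  Start with x ≡ 3 (mod 4).
  Combine with x ≡ 0 (mod 13): since gcd(4, 13) = 1, we get a unique residue mod 52.
    Write x = 3 + 4·t and substitute into x ≡ 0 (mod 13): 4·t ≡ 0 − 3 = -3 (mod 13).
    Reduce coefficients mod 13: 4·t ≡ 10 (mod 13).
    The inverse of 4 mod 13 is 10 (since 4·10 = 40 = 3·13 + 1), so t ≡ 10·10 = 100 ≡ 9 (mod 13).
    Then x = 3 + 4·9 = 39, valid modulo lcm(4, 13) = 52: x ≡ 39 (mod 52).
  Combine with x ≡ 7 (mod 11): since gcd(52, 11) = 1, we get a unique residue mod 572.
    Write x = 39 + 52·t and substitute into x ≡ 7 (mod 11): 52·t ≡ 7 − 39 = -32 (mod 11).
    Reduce coefficients mod 11: 8·t ≡ 1 (mod 11).
    The inverse of 8 mod 11 is 7 (since 8·7 = 56 = 5·11 + 1), so t ≡ 7·1 = 7 ≡ 7 (mod 11).
    Then x = 39 + 52·7 = 403, valid modulo lcm(52, 11) = 572: x ≡ 403 (mod 572).
Verify: 403 mod 4 = 3 ✓, 403 mod 13 = 0 ✓, 403 mod 11 = 7 ✓.

x ≡ 403 (mod 572).


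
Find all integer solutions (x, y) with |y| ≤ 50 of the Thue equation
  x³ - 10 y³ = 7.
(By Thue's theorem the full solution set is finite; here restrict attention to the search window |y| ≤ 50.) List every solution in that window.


The equation is x³ - 10y³ = 7. For fixed y, x³ = 10·y³ + 7, so a solution requires the RHS to be a perfect cube.
Strategy: iterate y from -50 to 50, compute RHS = 10·y³ + 7, and check whether it is a (positive or negative) perfect cube.
Check small values of y:
  y = 0: RHS = 7 is not a perfect cube.
  y = 1: RHS = 17 is not a perfect cube.
  y = -1: RHS = -3 is not a perfect cube.
  y = 2: RHS = 87 is not a perfect cube.
  y = -2: RHS = -73 is not a perfect cube.
  y = 3: RHS = 277 is not a perfect cube.
  y = -3: RHS = -263 is not a perfect cube.
Continuing the search up to |y| = 50 finds no solutions either.
No (x, y) in the scanned range satisfies the equation.

No integer solutions with |y| ≤ 50.


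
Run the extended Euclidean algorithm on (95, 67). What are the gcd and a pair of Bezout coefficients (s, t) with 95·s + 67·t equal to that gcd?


Euclidean algorithm on (95, 67) — divide until remainder is 0:
  95 = 1 · 67 + 28
  67 = 2 · 28 + 11
  28 = 2 · 11 + 6
  11 = 1 · 6 + 5
  6 = 1 · 5 + 1
  5 = 5 · 1 + 0
gcd(95, 67) = 1.
Track Bezout coefficients alongside the remainders: start with r₀ = 95 = a·1 + b·0 (s = 1, t = 0) and r₁ = 67 = a·0 + b·1 (s = 0, t = 1); each new remainder r_{k+1} = r_{k-1} − q_k·r_k inherits s_{k+1} = s_{k-1} − q_k·s_k, t_{k+1} = t_{k-1} − q_k·t_k, so r_k = a·s_k + b·t_k at every step:
  q = 1: r = 28, s = 1 − 1·0 = 1, t = 0 − 1·1 = -1  (check: 95·1 + 67·(-1) = 28)
  q = 2: r = 11, s = 0 − 2·1 = -2, t = 1 − 2·(-1) = 3  (check: 95·(-2) + 67·3 = 11)
  q = 2: r = 6, s = 1 − 2·(-2) = 5, t = -1 − 2·3 = -7  (check: 95·5 + 67·(-7) = 6)
  q = 1: r = 5, s = -2 − 1·5 = -7, t = 3 − 1·(-7) = 10  (check: 95·(-7) + 67·10 = 5)
  q = 1: r = 1, s = 5 − 1·(-7) = 12, t = -7 − 1·10 = -17  (check: 95·12 + 67·(-17) = 1)
The row with r = 1 (the gcd) gives the Bezout coefficients s = 12, t = -17.
Result: 95 · (12) + 67 · (-17) = 1.

gcd(95, 67) = 1; s = 12, t = -17 (check: 95·12 + 67·(-17) = 1).
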